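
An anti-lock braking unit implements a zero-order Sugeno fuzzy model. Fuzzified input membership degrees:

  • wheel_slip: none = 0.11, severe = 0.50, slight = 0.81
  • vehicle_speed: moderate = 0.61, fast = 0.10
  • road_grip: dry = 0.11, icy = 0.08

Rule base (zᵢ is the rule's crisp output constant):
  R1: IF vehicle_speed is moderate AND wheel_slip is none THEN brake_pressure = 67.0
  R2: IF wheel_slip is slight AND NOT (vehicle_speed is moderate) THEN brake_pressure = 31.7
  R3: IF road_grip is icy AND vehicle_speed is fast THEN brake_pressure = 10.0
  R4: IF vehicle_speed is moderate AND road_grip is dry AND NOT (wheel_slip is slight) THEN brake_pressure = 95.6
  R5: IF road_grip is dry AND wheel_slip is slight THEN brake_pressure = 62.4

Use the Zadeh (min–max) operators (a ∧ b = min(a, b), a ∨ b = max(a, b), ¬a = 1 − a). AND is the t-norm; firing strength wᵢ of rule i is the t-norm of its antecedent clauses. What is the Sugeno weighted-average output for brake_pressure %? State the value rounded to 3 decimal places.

47.391

R1 (z=67.0): moderate=0.61, none=0.11; AND[min(a, b)] → w = 0.11
R2 (z=31.7): slight=0.81, ¬moderate=1−0.61=0.39; AND[min(a, b)] → w = 0.39
R3 (z=10.0): icy=0.08, fast=0.10; AND[min(a, b)] → w = 0.08
R4 (z=95.6): moderate=0.61, dry=0.11, ¬slight=1−0.81=0.19; AND[min(a, b)] → w = 0.11
R5 (z=62.4): dry=0.11, slight=0.81; AND[min(a, b)] → w = 0.11
Weighted average = (0.11·67.0 + 0.39·31.7 + 0.08·10.0 + 0.11·95.6 + 0.11·62.4) / (0.11 + 0.39 + 0.08 + 0.11 + 0.11)
  = 37.9130 / 0.8000 = 47.391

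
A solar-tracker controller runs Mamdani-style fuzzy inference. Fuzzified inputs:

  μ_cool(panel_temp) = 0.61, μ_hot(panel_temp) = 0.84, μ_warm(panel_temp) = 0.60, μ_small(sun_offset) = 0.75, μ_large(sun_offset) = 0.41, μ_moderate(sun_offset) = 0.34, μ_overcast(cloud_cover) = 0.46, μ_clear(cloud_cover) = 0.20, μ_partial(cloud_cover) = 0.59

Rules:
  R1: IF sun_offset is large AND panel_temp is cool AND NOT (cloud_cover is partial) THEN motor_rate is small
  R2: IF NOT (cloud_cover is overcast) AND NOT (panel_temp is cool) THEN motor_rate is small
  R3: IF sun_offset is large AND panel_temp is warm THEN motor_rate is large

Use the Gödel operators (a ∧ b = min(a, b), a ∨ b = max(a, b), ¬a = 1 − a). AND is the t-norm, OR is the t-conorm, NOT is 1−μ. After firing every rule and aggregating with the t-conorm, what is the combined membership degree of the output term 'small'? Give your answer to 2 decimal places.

0.41

R1: large=0.41, cool=0.61, ¬partial=1−0.59=0.41; AND[min(a, b)] → w = 0.41
R2: ¬overcast=1−0.46=0.54, ¬cool=1−0.61=0.39; AND[min(a, b)] → w = 0.39
R3: large=0.41, warm=0.60; AND[min(a, b)] → w = 0.41
Rules with consequent 'small': {R1, R2} → strengths 0.41, 0.39
Aggregate via t-conorm [max(a, b)]: 0.41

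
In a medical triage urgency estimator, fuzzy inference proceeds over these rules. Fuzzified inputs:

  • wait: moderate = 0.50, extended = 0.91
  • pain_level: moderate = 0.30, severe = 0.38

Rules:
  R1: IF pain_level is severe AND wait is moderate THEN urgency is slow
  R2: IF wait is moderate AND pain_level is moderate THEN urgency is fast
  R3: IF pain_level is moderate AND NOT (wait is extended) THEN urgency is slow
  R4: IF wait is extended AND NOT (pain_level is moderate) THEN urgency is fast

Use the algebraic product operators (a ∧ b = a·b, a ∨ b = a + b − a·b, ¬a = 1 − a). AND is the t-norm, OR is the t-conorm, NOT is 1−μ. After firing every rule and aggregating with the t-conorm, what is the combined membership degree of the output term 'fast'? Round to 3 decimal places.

R1: severe=0.38, moderate=0.50; AND[a·b] → w = 0.1900
R2: moderate=0.50, moderate=0.30; AND[a·b] → w = 0.1500
R3: moderate=0.30, ¬extended=1−0.91=0.09; AND[a·b] → w = 0.0270
R4: extended=0.91, ¬moderate=1−0.30=0.70; AND[a·b] → w = 0.6370
Rules with consequent 'fast': {R2, R4} → strengths 0.1500, 0.6370
Aggregate via t-conorm [a + b − a·b]: 0.6915

0.691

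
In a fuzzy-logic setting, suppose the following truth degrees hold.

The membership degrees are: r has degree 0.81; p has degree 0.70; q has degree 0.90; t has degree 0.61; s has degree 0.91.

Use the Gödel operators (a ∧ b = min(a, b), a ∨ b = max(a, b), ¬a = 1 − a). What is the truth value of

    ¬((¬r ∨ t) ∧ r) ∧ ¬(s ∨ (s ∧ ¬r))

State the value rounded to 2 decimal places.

0.09

¬r = 1 − 0.81 = 0.19
¬r ∨ t = max(a, b) on (0.19, 0.61) = 0.61
(¬r ∨ t) ∧ r = min(a, b) on (0.61, 0.81) = 0.61
¬((¬r ∨ t) ∧ r) = 1 − 0.61 = 0.39
¬r = 1 − 0.81 = 0.19
s ∧ ¬r = min(a, b) on (0.91, 0.19) = 0.19
s ∨ (s ∧ ¬r) = max(a, b) on (0.91, 0.19) = 0.91
¬(s ∨ (s ∧ ¬r)) = 1 − 0.91 = 0.09
¬((¬r ∨ t) ∧ r) ∧ ¬(s ∨ (s ∧ ¬r)) = min(a, b) on (0.39, 0.09) = 0.09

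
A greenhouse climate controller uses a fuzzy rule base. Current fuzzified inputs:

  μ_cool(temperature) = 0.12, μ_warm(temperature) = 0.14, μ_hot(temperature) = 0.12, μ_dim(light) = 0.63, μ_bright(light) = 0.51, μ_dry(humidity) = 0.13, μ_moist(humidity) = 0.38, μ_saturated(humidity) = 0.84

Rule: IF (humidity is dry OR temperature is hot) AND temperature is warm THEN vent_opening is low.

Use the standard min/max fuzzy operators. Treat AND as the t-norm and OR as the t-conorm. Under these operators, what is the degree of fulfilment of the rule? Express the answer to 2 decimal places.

0.13

firing strength: (dry=0.13 OR hot=0.12) = 0.13; AND[min(a, b)] with warm=0.14 → w = 0.13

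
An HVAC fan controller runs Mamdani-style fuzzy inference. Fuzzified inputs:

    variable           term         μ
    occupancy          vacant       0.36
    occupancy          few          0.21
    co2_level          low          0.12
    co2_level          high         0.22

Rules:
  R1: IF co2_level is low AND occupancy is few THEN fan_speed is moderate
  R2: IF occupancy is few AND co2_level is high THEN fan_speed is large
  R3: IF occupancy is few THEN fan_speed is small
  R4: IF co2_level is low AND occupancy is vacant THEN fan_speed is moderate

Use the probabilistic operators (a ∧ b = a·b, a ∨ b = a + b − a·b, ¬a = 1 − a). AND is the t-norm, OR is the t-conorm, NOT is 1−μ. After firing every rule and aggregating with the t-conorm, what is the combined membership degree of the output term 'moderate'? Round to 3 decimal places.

R1: low=0.12, few=0.21; AND[a·b] → w = 0.0252
R2: few=0.21, high=0.22; AND[a·b] → w = 0.0462
R3: few=0.21 → w = 0.2100
R4: low=0.12, vacant=0.36; AND[a·b] → w = 0.0432
Rules with consequent 'moderate': {R1, R4} → strengths 0.0252, 0.0432
Aggregate via t-conorm [a + b − a·b]: 0.0673

0.067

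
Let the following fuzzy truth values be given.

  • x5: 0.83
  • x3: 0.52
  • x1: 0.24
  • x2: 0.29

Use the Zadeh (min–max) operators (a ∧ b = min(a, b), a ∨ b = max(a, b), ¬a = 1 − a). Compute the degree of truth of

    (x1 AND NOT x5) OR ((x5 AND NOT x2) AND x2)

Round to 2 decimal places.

0.29

NOT x5 = 1 − 0.83 = 0.17
x1 AND NOT x5 = min(a, b) on (0.24, 0.17) = 0.17
NOT x2 = 1 − 0.29 = 0.71
x5 AND NOT x2 = min(a, b) on (0.83, 0.71) = 0.71
(x5 AND NOT x2) AND x2 = min(a, b) on (0.71, 0.29) = 0.29
(x1 AND NOT x5) OR ((x5 AND NOT x2) AND x2) = max(a, b) on (0.17, 0.29) = 0.29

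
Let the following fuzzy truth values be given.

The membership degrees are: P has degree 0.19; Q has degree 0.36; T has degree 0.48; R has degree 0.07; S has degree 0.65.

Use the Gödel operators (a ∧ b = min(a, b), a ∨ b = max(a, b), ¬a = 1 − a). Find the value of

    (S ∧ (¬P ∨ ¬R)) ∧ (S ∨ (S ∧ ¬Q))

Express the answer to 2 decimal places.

0.65

¬P = 1 − 0.19 = 0.81
¬R = 1 − 0.07 = 0.93
¬P ∨ ¬R = max(a, b) on (0.81, 0.93) = 0.93
S ∧ (¬P ∨ ¬R) = min(a, b) on (0.65, 0.93) = 0.65
¬Q = 1 − 0.36 = 0.64
S ∧ ¬Q = min(a, b) on (0.65, 0.64) = 0.64
S ∨ (S ∧ ¬Q) = max(a, b) on (0.65, 0.64) = 0.65
(S ∧ (¬P ∨ ¬R)) ∧ (S ∨ (S ∧ ¬Q)) = min(a, b) on (0.65, 0.65) = 0.65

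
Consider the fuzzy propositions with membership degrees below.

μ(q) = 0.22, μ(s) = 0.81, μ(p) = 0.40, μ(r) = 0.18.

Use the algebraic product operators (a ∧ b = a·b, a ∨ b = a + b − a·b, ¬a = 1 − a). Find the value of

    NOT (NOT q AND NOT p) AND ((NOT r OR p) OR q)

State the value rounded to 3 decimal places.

NOT q = 1 − 0.2200 = 0.7800
NOT p = 1 − 0.4000 = 0.6000
NOT q AND NOT p = a·b on (0.7800, 0.6000) = 0.4680
NOT (NOT q AND NOT p) = 1 − 0.4680 = 0.5320
NOT r = 1 − 0.1800 = 0.8200
NOT r OR p = a + b − a·b on (0.8200, 0.4000) = 0.8920
(NOT r OR p) OR q = a + b − a·b on (0.8920, 0.2200) = 0.9158
NOT (NOT q AND NOT p) AND ((NOT r OR p) OR q) = a·b on (0.5320, 0.9158) = 0.4872

0.487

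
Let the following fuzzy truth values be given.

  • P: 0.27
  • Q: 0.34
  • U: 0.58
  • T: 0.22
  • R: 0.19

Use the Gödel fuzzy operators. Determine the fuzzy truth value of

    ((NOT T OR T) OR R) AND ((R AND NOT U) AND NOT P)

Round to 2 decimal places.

NOT T = 1 − 0.22 = 0.78
NOT T OR T = max(a, b) on (0.78, 0.22) = 0.78
(NOT T OR T) OR R = max(a, b) on (0.78, 0.19) = 0.78
NOT U = 1 − 0.58 = 0.42
R AND NOT U = min(a, b) on (0.19, 0.42) = 0.19
NOT P = 1 − 0.27 = 0.73
(R AND NOT U) AND NOT P = min(a, b) on (0.19, 0.73) = 0.19
((NOT T OR T) OR R) AND ((R AND NOT U) AND NOT P) = min(a, b) on (0.78, 0.19) = 0.19

0.19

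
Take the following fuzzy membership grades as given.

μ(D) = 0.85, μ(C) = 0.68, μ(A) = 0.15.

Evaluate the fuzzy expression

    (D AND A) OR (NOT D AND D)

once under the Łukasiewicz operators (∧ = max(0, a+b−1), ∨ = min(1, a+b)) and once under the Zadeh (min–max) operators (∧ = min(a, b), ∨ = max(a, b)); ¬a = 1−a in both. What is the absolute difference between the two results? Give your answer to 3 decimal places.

Under Łukasiewicz:
  D AND A = max(0, a+b−1) on (0.85, 0.15) = 0.00
  NOT D = 1 − 0.85 = 0.15
  NOT D AND D = max(0, a+b−1) on (0.15, 0.85) = 0.00
  (D AND A) OR (NOT D AND D) = min(1, a+b) on (0.00, 0.00) = 0.00
  → value = 0.0000
Under Zadeh (min–max):
  D AND A = min(a, b) on (0.85, 0.15) = 0.15
  NOT D = 1 − 0.85 = 0.15
  NOT D AND D = min(a, b) on (0.15, 0.85) = 0.15
  (D AND A) OR (NOT D AND D) = max(a, b) on (0.15, 0.15) = 0.15
  → value = 0.1500
|0.0000 − 0.1500| = 0.150

0.150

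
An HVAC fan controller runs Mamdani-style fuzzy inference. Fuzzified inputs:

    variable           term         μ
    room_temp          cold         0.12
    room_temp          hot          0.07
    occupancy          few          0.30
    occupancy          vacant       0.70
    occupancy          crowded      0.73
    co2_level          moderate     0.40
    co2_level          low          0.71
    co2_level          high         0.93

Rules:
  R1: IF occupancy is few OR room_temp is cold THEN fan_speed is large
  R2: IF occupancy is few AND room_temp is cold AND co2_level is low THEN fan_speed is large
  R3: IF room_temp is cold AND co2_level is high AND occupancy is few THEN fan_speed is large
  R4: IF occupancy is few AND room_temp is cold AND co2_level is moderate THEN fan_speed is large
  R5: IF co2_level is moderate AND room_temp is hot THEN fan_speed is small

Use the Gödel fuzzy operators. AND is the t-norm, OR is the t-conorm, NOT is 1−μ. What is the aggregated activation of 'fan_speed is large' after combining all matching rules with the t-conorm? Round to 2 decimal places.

R1: few=0.30, cold=0.12; OR[max(a, b)] → w = 0.30
R2: few=0.30, cold=0.12, low=0.71; AND[min(a, b)] → w = 0.12
R3: cold=0.12, high=0.93, few=0.30; AND[min(a, b)] → w = 0.12
R4: few=0.30, cold=0.12, moderate=0.40; AND[min(a, b)] → w = 0.12
R5: moderate=0.40, hot=0.07; AND[min(a, b)] → w = 0.07
Rules with consequent 'large': {R1, R2, R3, R4} → strengths 0.30, 0.12, 0.12, 0.12
Aggregate via t-conorm [max(a, b)]: 0.30

0.30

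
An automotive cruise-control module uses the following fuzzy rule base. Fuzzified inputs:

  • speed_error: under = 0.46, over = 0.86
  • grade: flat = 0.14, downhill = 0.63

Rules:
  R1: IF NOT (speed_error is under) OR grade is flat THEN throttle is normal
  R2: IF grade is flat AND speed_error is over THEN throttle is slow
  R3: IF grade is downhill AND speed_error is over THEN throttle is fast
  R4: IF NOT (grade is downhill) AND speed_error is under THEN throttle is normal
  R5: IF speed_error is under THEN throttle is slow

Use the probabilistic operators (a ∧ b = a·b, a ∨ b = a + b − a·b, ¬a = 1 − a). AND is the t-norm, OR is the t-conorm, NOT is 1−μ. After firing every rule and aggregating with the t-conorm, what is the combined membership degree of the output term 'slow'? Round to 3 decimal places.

R1: ¬under=1−0.46=0.54, flat=0.14; OR[a + b − a·b] → w = 0.6044
R2: flat=0.14, over=0.86; AND[a·b] → w = 0.1204
R3: downhill=0.63, over=0.86; AND[a·b] → w = 0.5418
R4: ¬downhill=1−0.63=0.37, under=0.46; AND[a·b] → w = 0.1702
R5: under=0.46 → w = 0.4600
Rules with consequent 'slow': {R2, R5} → strengths 0.1204, 0.4600
Aggregate via t-conorm [a + b − a·b]: 0.5250

0.525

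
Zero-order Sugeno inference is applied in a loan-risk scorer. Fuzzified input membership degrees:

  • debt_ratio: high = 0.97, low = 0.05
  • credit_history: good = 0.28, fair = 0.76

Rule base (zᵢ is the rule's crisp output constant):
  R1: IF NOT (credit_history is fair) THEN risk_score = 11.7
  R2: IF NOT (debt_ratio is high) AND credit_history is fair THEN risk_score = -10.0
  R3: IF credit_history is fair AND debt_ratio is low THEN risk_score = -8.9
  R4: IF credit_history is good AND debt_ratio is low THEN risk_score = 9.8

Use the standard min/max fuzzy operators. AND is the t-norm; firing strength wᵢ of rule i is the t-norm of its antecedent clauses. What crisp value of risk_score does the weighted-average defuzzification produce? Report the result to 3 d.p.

R1 (z=11.7): ¬fair=1−0.76=0.24 → w = 0.24
R2 (z=-10.0): ¬high=1−0.97=0.03, fair=0.76; AND[min(a, b)] → w = 0.03
R3 (z=-8.9): fair=0.76, low=0.05; AND[min(a, b)] → w = 0.05
R4 (z=9.8): good=0.28, low=0.05; AND[min(a, b)] → w = 0.05
Weighted average = (0.24·11.7 + 0.03·-10.0 + 0.05·-8.9 + 0.05·9.8) / (0.24 + 0.03 + 0.05 + 0.05)
  = 2.5530 / 0.3700 = 6.900

6.900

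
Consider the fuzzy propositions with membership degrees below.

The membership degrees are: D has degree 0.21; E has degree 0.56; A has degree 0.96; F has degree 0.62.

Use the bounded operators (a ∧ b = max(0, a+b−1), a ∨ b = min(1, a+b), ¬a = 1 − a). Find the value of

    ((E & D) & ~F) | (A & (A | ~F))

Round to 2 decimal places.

0.96

E & D = max(0, a+b−1) on (0.56, 0.21) = 0.00
~F = 1 − 0.62 = 0.38
(E & D) & ~F = max(0, a+b−1) on (0.00, 0.38) = 0.00
~F = 1 − 0.62 = 0.38
A | ~F = min(1, a+b) on (0.96, 0.38) = 1.00
A & (A | ~F) = max(0, a+b−1) on (0.96, 1.00) = 0.96
((E & D) & ~F) | (A & (A | ~F)) = min(1, a+b) on (0.00, 0.96) = 0.96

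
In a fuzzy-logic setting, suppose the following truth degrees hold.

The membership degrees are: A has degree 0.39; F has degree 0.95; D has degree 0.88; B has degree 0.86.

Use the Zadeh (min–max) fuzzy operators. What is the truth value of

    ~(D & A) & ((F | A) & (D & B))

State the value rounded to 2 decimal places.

0.61

D & A = min(a, b) on (0.88, 0.39) = 0.39
~(D & A) = 1 − 0.39 = 0.61
F | A = max(a, b) on (0.95, 0.39) = 0.95
D & B = min(a, b) on (0.88, 0.86) = 0.86
(F | A) & (D & B) = min(a, b) on (0.95, 0.86) = 0.86
~(D & A) & ((F | A) & (D & B)) = min(a, b) on (0.61, 0.86) = 0.61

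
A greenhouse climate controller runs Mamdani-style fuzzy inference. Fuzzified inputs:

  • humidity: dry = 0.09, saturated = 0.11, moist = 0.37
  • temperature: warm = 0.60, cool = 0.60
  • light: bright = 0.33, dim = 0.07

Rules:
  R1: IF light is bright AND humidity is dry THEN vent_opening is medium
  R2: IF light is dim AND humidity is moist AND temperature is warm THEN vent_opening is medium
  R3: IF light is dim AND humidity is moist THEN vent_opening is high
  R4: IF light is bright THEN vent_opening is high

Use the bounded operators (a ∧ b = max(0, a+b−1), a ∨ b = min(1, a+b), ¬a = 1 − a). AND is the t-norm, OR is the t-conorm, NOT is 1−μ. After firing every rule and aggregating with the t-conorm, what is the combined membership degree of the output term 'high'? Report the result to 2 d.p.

R1: bright=0.33, dry=0.09; AND[max(0, a+b−1)] → w = 0.00
R2: dim=0.07, moist=0.37, warm=0.60; AND[max(0, a+b−1)] → w = 0.00
R3: dim=0.07, moist=0.37; AND[max(0, a+b−1)] → w = 0.00
R4: bright=0.33 → w = 0.33
Rules with consequent 'high': {R3, R4} → strengths 0.00, 0.33
Aggregate via t-conorm [min(1, a+b)]: 0.33

0.33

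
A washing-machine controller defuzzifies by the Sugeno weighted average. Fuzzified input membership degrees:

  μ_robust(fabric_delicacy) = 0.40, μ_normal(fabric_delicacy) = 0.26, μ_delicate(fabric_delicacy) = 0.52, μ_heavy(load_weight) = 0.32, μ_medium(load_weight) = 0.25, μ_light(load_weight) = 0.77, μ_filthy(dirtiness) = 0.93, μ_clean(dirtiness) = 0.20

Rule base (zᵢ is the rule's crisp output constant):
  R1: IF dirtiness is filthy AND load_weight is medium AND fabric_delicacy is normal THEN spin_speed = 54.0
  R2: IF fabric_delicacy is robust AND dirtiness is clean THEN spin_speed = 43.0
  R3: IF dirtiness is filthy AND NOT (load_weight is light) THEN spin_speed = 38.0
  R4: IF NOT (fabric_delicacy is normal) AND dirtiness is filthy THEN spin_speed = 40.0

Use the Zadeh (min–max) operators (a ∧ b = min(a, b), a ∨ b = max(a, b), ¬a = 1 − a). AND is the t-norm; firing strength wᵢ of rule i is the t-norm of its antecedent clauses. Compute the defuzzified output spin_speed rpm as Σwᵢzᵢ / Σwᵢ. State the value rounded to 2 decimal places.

42.56

R1 (z=54.0): filthy=0.93, medium=0.25, normal=0.26; AND[min(a, b)] → w = 0.25
R2 (z=43.0): robust=0.40, clean=0.20; AND[min(a, b)] → w = 0.20
R3 (z=38.0): filthy=0.93, ¬light=1−0.77=0.23; AND[min(a, b)] → w = 0.23
R4 (z=40.0): ¬normal=1−0.26=0.74, filthy=0.93; AND[min(a, b)] → w = 0.74
Weighted average = (0.25·54.0 + 0.20·43.0 + 0.23·38.0 + 0.74·40.0) / (0.25 + 0.20 + 0.23 + 0.74)
  = 60.4400 / 1.4200 = 42.56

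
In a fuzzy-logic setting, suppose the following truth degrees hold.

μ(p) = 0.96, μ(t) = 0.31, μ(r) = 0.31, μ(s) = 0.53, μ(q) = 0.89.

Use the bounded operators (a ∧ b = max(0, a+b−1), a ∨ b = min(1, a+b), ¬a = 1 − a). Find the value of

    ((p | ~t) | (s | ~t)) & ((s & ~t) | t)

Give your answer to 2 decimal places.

~t = 1 − 0.31 = 0.69
p | ~t = min(1, a+b) on (0.96, 0.69) = 1.00
~t = 1 − 0.31 = 0.69
s | ~t = min(1, a+b) on (0.53, 0.69) = 1.00
(p | ~t) | (s | ~t) = min(1, a+b) on (1.00, 1.00) = 1.00
~t = 1 − 0.31 = 0.69
s & ~t = max(0, a+b−1) on (0.53, 0.69) = 0.22
(s & ~t) | t = min(1, a+b) on (0.22, 0.31) = 0.53
((p | ~t) | (s | ~t)) & ((s & ~t) | t) = max(0, a+b−1) on (1.00, 0.53) = 0.53

0.53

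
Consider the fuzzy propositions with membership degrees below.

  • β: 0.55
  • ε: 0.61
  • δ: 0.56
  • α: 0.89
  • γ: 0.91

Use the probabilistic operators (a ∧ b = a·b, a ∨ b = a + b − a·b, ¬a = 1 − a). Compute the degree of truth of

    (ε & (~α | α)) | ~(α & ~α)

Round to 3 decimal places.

0.956

~α = 1 − 0.8900 = 0.1100
~α | α = a + b − a·b on (0.1100, 0.8900) = 0.9021
ε & (~α | α) = a·b on (0.6100, 0.9021) = 0.5503
~α = 1 − 0.8900 = 0.1100
α & ~α = a·b on (0.8900, 0.1100) = 0.0979
~(α & ~α) = 1 − 0.0979 = 0.9021
(ε & (~α | α)) | ~(α & ~α) = a + b − a·b on (0.5503, 0.9021) = 0.9560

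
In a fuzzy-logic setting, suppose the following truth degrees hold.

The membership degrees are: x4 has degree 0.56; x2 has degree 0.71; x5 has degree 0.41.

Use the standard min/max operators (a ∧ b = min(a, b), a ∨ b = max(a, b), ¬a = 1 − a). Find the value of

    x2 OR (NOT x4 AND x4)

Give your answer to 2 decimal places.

0.71

NOT x4 = 1 − 0.56 = 0.44
NOT x4 AND x4 = min(a, b) on (0.44, 0.56) = 0.44
x2 OR (NOT x4 AND x4) = max(a, b) on (0.71, 0.44) = 0.71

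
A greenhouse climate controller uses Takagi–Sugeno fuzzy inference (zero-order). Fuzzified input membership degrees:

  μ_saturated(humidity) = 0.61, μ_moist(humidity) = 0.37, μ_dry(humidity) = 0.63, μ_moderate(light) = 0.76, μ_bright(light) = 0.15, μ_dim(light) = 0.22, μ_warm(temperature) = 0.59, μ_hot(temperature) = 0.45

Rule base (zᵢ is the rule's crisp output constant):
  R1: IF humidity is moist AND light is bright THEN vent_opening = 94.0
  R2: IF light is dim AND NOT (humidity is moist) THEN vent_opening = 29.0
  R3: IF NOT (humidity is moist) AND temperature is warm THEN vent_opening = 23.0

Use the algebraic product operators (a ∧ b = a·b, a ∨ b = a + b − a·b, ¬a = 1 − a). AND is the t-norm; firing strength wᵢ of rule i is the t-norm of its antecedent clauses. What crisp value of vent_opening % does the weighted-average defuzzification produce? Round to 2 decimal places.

R1 (z=94.0): moist=0.37, bright=0.15; AND[a·b] → w = 0.0555
R2 (z=29.0): dim=0.22, ¬moist=1−0.37=0.63; AND[a·b] → w = 0.1386
R3 (z=23.0): ¬moist=1−0.37=0.63, warm=0.59; AND[a·b] → w = 0.3717
Weighted average = (0.0555·94.0 + 0.1386·29.0 + 0.3717·23.0) / (0.0555 + 0.1386 + 0.3717)
  = 17.7855 / 0.5658 = 31.43

31.43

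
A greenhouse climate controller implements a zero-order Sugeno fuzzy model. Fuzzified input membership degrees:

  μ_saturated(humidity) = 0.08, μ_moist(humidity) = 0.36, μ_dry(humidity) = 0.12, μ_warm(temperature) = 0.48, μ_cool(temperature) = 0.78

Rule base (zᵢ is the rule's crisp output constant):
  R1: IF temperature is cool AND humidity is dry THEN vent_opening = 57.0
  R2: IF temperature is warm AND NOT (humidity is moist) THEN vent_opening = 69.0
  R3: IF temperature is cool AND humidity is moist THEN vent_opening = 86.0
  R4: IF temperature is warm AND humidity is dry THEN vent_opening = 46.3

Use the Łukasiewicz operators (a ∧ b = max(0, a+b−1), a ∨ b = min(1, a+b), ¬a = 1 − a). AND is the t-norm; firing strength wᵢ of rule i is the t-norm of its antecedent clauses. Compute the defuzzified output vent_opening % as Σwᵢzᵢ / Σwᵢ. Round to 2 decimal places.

R1 (z=57.0): cool=0.78, dry=0.12; AND[max(0, a+b−1)] → w = 0.00
R2 (z=69.0): warm=0.48, ¬moist=1−0.36=0.64; AND[max(0, a+b−1)] → w = 0.12
R3 (z=86.0): cool=0.78, moist=0.36; AND[max(0, a+b−1)] → w = 0.14
R4 (z=46.3): warm=0.48, dry=0.12; AND[max(0, a+b−1)] → w = 0.00
Weighted average = (0.00·57.0 + 0.12·69.0 + 0.14·86.0 + 0.00·46.3) / (0.00 + 0.12 + 0.14 + 0.00)
  = 20.3200 / 0.2600 = 78.15

78.15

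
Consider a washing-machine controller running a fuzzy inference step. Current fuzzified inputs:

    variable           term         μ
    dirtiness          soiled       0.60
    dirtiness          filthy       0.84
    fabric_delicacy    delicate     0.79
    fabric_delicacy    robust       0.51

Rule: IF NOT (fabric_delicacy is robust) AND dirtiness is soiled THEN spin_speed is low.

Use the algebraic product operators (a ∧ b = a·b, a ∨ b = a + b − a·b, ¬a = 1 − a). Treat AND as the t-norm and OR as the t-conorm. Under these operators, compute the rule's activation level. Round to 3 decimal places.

firing strength: ¬robust=1−0.51=0.49, soiled=0.60; AND[a·b] → w = 0.2940

0.294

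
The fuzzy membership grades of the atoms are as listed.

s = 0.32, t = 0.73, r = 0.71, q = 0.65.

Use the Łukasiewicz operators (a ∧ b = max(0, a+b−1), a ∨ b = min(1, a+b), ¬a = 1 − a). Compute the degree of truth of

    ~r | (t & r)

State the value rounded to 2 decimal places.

~r = 1 − 0.71 = 0.29
t & r = max(0, a+b−1) on (0.73, 0.71) = 0.44
~r | (t & r) = min(1, a+b) on (0.29, 0.44) = 0.73

0.73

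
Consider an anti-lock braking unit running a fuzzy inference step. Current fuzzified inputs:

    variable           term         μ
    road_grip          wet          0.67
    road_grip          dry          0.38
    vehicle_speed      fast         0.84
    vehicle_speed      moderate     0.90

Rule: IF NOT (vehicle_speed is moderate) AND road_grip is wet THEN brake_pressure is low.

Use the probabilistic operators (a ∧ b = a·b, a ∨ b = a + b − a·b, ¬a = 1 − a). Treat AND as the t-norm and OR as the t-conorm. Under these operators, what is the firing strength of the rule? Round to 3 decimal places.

0.067

firing strength: ¬moderate=1−0.90=0.10, wet=0.67; AND[a·b] → w = 0.0670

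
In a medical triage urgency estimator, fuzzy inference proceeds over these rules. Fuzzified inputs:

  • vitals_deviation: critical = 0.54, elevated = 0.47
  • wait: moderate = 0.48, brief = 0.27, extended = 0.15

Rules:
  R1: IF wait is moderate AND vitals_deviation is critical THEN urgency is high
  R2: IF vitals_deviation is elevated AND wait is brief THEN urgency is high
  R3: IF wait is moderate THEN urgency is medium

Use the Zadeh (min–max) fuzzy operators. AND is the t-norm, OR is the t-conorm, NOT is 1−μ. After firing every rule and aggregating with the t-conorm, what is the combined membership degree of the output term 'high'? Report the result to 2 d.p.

0.48

R1: moderate=0.48, critical=0.54; AND[min(a, b)] → w = 0.48
R2: elevated=0.47, brief=0.27; AND[min(a, b)] → w = 0.27
R3: moderate=0.48 → w = 0.48
Rules with consequent 'high': {R1, R2} → strengths 0.48, 0.27
Aggregate via t-conorm [max(a, b)]: 0.48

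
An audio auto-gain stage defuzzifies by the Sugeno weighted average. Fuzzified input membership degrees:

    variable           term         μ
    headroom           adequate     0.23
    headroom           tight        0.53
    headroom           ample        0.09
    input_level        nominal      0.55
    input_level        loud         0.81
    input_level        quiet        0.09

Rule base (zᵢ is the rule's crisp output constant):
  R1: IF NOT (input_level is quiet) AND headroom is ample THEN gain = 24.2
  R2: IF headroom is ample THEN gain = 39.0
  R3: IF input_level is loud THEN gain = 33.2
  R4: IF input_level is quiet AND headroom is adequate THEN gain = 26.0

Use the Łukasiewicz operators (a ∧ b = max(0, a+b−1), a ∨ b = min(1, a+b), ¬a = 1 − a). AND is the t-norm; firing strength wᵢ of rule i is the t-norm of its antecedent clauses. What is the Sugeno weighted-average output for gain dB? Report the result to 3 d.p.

33.780

R1 (z=24.2): ¬quiet=1−0.09=0.91, ample=0.09; AND[max(0, a+b−1)] → w = 0.00
R2 (z=39.0): ample=0.09 → w = 0.09
R3 (z=33.2): loud=0.81 → w = 0.81
R4 (z=26.0): quiet=0.09, adequate=0.23; AND[max(0, a+b−1)] → w = 0.00
Weighted average = (0.00·24.2 + 0.09·39.0 + 0.81·33.2 + 0.00·26.0) / (0.00 + 0.09 + 0.81 + 0.00)
  = 30.4020 / 0.9000 = 33.780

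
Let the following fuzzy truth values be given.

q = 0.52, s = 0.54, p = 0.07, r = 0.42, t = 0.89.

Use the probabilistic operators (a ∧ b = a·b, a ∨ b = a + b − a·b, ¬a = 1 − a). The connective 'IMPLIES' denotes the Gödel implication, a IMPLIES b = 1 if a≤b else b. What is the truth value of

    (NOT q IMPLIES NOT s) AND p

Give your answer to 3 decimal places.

NOT q = 1 − 0.5200 = 0.4800
NOT s = 1 − 0.5400 = 0.4600
NOT q IMPLIES NOT s  [Gödel: 1 if a≤b else b] with a=0.4800, b=0.4600 → 0.4600
(NOT q IMPLIES NOT s) AND p = a·b on (0.4600, 0.0700) = 0.0322

0.032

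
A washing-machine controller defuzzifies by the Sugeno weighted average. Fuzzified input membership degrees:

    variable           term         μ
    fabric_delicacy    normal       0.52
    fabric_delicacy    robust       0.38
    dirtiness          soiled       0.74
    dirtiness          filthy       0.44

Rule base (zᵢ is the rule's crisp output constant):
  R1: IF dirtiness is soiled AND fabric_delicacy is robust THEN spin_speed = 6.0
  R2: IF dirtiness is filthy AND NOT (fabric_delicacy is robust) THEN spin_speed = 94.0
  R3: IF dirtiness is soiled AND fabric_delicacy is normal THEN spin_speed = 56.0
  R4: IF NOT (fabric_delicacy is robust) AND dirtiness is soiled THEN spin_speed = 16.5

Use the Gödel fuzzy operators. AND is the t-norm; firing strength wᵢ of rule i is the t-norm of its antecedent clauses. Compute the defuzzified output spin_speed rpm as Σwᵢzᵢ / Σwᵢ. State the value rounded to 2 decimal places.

42.34

R1 (z=6.0): soiled=0.74, robust=0.38; AND[min(a, b)] → w = 0.38
R2 (z=94.0): filthy=0.44, ¬robust=1−0.38=0.62; AND[min(a, b)] → w = 0.44
R3 (z=56.0): soiled=0.74, normal=0.52; AND[min(a, b)] → w = 0.52
R4 (z=16.5): ¬robust=1−0.38=0.62, soiled=0.74; AND[min(a, b)] → w = 0.62
Weighted average = (0.38·6.0 + 0.44·94.0 + 0.52·56.0 + 0.62·16.5) / (0.38 + 0.44 + 0.52 + 0.62)
  = 82.9900 / 1.9600 = 42.34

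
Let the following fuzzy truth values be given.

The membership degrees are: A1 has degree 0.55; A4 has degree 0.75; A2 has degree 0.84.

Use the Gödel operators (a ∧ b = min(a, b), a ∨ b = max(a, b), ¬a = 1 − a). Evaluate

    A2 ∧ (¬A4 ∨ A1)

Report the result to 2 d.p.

0.55

¬A4 = 1 − 0.75 = 0.25
¬A4 ∨ A1 = max(a, b) on (0.25, 0.55) = 0.55
A2 ∧ (¬A4 ∨ A1) = min(a, b) on (0.84, 0.55) = 0.55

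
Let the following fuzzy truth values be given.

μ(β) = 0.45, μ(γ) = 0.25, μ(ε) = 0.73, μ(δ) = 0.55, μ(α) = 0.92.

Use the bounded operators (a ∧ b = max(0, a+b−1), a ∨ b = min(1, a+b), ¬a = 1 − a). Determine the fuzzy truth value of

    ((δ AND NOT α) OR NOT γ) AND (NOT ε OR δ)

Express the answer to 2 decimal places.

NOT α = 1 − 0.92 = 0.08
δ AND NOT α = max(0, a+b−1) on (0.55, 0.08) = 0.00
NOT γ = 1 − 0.25 = 0.75
(δ AND NOT α) OR NOT γ = min(1, a+b) on (0.00, 0.75) = 0.75
NOT ε = 1 − 0.73 = 0.27
NOT ε OR δ = min(1, a+b) on (0.27, 0.55) = 0.82
((δ AND NOT α) OR NOT γ) AND (NOT ε OR δ) = max(0, a+b−1) on (0.75, 0.82) = 0.57

0.57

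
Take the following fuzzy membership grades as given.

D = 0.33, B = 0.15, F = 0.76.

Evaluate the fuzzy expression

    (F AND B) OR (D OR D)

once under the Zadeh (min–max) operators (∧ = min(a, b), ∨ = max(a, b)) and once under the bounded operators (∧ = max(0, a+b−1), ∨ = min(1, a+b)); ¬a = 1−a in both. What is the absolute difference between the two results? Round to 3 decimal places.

Under Zadeh (min–max):
  F AND B = min(a, b) on (0.76, 0.15) = 0.15
  D OR D = max(a, b) on (0.33, 0.33) = 0.33
  (F AND B) OR (D OR D) = max(a, b) on (0.15, 0.33) = 0.33
  → value = 0.3300
Under bounded:
  F AND B = max(0, a+b−1) on (0.76, 0.15) = 0.00
  D OR D = min(1, a+b) on (0.33, 0.33) = 0.66
  (F AND B) OR (D OR D) = min(1, a+b) on (0.00, 0.66) = 0.66
  → value = 0.6600
|0.3300 − 0.6600| = 0.330

0.330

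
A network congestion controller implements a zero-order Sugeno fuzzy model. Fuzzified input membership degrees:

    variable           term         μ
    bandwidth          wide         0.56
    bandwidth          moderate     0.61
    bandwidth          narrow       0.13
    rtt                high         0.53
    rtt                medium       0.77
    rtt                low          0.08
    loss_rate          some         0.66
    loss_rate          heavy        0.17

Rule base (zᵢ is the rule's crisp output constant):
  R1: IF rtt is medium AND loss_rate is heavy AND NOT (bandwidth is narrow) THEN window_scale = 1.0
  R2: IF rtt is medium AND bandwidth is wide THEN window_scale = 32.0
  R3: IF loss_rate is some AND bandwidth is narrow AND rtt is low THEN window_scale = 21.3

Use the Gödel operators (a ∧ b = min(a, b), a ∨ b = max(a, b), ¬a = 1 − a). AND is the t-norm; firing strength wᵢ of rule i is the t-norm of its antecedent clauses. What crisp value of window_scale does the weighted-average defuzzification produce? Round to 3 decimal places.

24.437

R1 (z=1.0): medium=0.77, heavy=0.17, ¬narrow=1−0.13=0.87; AND[min(a, b)] → w = 0.17
R2 (z=32.0): medium=0.77, wide=0.56; AND[min(a, b)] → w = 0.56
R3 (z=21.3): some=0.66, narrow=0.13, low=0.08; AND[min(a, b)] → w = 0.08
Weighted average = (0.17·1.0 + 0.56·32.0 + 0.08·21.3) / (0.17 + 0.56 + 0.08)
  = 19.7940 / 0.8100 = 24.437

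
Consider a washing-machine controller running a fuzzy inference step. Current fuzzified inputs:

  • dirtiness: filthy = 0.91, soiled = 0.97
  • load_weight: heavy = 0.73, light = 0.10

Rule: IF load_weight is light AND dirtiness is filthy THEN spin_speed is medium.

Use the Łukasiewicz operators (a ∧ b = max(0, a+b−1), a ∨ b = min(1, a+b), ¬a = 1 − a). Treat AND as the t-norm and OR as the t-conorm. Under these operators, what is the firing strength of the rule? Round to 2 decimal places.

0.01

firing strength: light=0.10, filthy=0.91; AND[max(0, a+b−1)] → w = 0.01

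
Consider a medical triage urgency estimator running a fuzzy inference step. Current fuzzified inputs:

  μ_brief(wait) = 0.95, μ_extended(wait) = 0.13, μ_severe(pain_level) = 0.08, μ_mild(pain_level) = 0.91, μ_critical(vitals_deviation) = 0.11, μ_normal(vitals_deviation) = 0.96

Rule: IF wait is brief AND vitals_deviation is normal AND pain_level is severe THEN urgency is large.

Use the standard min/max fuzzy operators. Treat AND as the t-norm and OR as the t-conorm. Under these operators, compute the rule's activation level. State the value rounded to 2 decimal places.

firing strength: brief=0.95, normal=0.96, severe=0.08; AND[min(a, b)] → w = 0.08

0.08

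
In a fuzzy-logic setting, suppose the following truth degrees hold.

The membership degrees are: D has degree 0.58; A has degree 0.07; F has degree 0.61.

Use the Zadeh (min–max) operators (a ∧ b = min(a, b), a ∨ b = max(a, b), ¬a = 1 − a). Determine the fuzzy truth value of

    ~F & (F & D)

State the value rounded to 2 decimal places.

0.39

~F = 1 − 0.61 = 0.39
F & D = min(a, b) on (0.61, 0.58) = 0.58
~F & (F & D) = min(a, b) on (0.39, 0.58) = 0.39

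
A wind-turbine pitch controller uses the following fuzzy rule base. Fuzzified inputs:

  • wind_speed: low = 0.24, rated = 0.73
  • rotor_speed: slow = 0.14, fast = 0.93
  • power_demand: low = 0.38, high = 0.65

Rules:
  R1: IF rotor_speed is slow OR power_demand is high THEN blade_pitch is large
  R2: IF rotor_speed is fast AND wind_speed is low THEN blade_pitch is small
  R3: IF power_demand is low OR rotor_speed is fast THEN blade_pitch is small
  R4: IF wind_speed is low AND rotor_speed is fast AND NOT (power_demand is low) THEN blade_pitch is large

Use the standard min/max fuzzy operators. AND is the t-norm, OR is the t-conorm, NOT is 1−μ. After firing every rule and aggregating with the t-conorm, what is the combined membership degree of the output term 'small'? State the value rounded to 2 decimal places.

0.93

R1: slow=0.14, high=0.65; OR[max(a, b)] → w = 0.65
R2: fast=0.93, low=0.24; AND[min(a, b)] → w = 0.24
R3: low=0.38, fast=0.93; OR[max(a, b)] → w = 0.93
R4: low=0.24, fast=0.93, ¬low=1−0.38=0.62; AND[min(a, b)] → w = 0.24
Rules with consequent 'small': {R2, R3} → strengths 0.24, 0.93
Aggregate via t-conorm [max(a, b)]: 0.93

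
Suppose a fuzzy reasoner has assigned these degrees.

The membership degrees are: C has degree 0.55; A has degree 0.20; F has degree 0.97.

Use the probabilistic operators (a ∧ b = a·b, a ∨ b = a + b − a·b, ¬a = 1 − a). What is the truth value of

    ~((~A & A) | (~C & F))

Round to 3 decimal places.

0.473

~A = 1 − 0.2000 = 0.8000
~A & A = a·b on (0.8000, 0.2000) = 0.1600
~C = 1 − 0.5500 = 0.4500
~C & F = a·b on (0.4500, 0.9700) = 0.4365
(~A & A) | (~C & F) = a + b − a·b on (0.1600, 0.4365) = 0.5267
~((~A & A) | (~C & F)) = 1 − 0.5267 = 0.4733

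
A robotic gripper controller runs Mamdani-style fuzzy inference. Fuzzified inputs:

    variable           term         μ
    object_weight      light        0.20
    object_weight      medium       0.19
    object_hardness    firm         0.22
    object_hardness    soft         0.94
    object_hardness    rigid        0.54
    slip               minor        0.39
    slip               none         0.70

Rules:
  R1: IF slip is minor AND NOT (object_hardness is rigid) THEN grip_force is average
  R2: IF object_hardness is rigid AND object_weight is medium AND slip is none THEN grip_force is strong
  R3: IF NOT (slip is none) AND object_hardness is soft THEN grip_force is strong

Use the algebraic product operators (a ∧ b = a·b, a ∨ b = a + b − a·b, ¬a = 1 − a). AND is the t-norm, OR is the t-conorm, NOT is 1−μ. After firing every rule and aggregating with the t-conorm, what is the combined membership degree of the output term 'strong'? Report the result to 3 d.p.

R1: minor=0.39, ¬rigid=1−0.54=0.46; AND[a·b] → w = 0.1794
R2: rigid=0.54, medium=0.19, none=0.70; AND[a·b] → w = 0.0718
R3: ¬none=1−0.70=0.30, soft=0.94; AND[a·b] → w = 0.2820
Rules with consequent 'strong': {R2, R3} → strengths 0.0718, 0.2820
Aggregate via t-conorm [a + b − a·b]: 0.3336

0.334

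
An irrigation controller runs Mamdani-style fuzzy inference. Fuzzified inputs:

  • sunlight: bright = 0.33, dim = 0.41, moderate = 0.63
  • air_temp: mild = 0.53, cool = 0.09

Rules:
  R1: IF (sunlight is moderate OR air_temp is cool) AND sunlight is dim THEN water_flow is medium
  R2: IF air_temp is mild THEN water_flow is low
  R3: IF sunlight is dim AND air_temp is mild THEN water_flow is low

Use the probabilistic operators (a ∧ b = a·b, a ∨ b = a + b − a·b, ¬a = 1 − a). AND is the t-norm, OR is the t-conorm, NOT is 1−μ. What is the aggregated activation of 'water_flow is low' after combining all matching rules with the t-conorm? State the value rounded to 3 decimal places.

R1: (moderate=0.63 OR cool=0.09) = 0.6633; AND[a·b] with dim=0.41 → w = 0.2720
R2: mild=0.53 → w = 0.5300
R3: dim=0.41, mild=0.53; AND[a·b] → w = 0.2173
Rules with consequent 'low': {R2, R3} → strengths 0.5300, 0.2173
Aggregate via t-conorm [a + b − a·b]: 0.6321

0.632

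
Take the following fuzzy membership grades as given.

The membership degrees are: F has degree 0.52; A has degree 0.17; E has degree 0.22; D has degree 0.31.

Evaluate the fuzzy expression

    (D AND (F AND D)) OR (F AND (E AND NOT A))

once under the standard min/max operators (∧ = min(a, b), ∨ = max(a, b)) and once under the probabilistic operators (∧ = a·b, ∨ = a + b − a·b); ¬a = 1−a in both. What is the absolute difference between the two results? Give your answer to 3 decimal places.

Under standard min/max:
  F AND D = min(a, b) on (0.52, 0.31) = 0.31
  D AND (F AND D) = min(a, b) on (0.31, 0.31) = 0.31
  NOT A = 1 − 0.17 = 0.83
  E AND NOT A = min(a, b) on (0.22, 0.83) = 0.22
  F AND (E AND NOT A) = min(a, b) on (0.52, 0.22) = 0.22
  (D AND (F AND D)) OR (F AND (E AND NOT A)) = max(a, b) on (0.31, 0.22) = 0.31
  → value = 0.3100
Under probabilistic:
  F AND D = a·b on (0.5200, 0.3100) = 0.1612
  D AND (F AND D) = a·b on (0.3100, 0.1612) = 0.0500
  NOT A = 1 − 0.1700 = 0.8300
  E AND NOT A = a·b on (0.2200, 0.8300) = 0.1826
  F AND (E AND NOT A) = a·b on (0.5200, 0.1826) = 0.0950
  (D AND (F AND D)) OR (F AND (E AND NOT A)) = a + b − a·b on (0.0500, 0.0950) = 0.1402
  → value = 0.1402
|0.3100 − 0.1402| = 0.170

0.170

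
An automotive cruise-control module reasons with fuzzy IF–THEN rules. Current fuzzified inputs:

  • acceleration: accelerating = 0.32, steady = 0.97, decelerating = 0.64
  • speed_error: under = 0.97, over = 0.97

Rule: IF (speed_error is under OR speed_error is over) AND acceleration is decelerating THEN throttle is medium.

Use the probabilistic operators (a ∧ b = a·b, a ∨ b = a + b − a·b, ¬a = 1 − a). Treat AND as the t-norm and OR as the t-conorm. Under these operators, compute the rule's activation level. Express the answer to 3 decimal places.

firing strength: (under=0.97 OR over=0.97) = 0.9991; AND[a·b] with decelerating=0.64 → w = 0.6394

0.639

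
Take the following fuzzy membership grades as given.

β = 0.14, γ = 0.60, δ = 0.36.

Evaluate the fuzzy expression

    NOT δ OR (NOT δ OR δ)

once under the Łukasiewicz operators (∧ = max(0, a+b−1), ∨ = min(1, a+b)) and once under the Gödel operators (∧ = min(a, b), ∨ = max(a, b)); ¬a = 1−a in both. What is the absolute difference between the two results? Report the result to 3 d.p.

0.360

Under Łukasiewicz:
  NOT δ = 1 − 0.36 = 0.64
  NOT δ = 1 − 0.36 = 0.64
  NOT δ OR δ = min(1, a+b) on (0.64, 0.36) = 1.00
  NOT δ OR (NOT δ OR δ) = min(1, a+b) on (0.64, 1.00) = 1.00
  → value = 1.0000
Under Gödel:
  NOT δ = 1 − 0.36 = 0.64
  NOT δ = 1 − 0.36 = 0.64
  NOT δ OR δ = max(a, b) on (0.64, 0.36) = 0.64
  NOT δ OR (NOT δ OR δ) = max(a, b) on (0.64, 0.64) = 0.64
  → value = 0.6400
|1.0000 − 0.6400| = 0.360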